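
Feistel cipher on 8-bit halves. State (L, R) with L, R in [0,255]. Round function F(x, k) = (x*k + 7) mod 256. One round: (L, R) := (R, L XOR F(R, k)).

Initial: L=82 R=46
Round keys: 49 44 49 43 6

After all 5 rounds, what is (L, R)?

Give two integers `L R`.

Round 1 (k=49): L=46 R=135
Round 2 (k=44): L=135 R=21
Round 3 (k=49): L=21 R=139
Round 4 (k=43): L=139 R=117
Round 5 (k=6): L=117 R=78

Answer: 117 78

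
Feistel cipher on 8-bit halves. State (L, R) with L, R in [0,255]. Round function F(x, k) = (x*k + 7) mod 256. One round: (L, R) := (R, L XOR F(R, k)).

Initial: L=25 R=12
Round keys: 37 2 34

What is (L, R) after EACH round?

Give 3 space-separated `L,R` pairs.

Answer: 12,218 218,183 183,143

Derivation:
Round 1 (k=37): L=12 R=218
Round 2 (k=2): L=218 R=183
Round 3 (k=34): L=183 R=143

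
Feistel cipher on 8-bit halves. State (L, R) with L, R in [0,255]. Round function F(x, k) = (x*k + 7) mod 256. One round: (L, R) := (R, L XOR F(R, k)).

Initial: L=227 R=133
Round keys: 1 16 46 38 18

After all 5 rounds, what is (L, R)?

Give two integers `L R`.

Answer: 125 61

Derivation:
Round 1 (k=1): L=133 R=111
Round 2 (k=16): L=111 R=114
Round 3 (k=46): L=114 R=236
Round 4 (k=38): L=236 R=125
Round 5 (k=18): L=125 R=61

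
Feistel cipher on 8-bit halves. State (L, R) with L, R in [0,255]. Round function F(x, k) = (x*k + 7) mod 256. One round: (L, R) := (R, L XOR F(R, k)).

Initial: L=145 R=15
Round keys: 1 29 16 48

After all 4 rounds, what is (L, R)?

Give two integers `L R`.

Round 1 (k=1): L=15 R=135
Round 2 (k=29): L=135 R=93
Round 3 (k=16): L=93 R=80
Round 4 (k=48): L=80 R=90

Answer: 80 90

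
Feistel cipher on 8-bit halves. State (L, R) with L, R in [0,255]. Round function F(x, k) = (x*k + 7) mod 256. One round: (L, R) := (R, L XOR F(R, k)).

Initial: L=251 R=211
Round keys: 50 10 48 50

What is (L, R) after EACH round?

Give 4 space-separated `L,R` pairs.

Answer: 211,198 198,16 16,193 193,169

Derivation:
Round 1 (k=50): L=211 R=198
Round 2 (k=10): L=198 R=16
Round 3 (k=48): L=16 R=193
Round 4 (k=50): L=193 R=169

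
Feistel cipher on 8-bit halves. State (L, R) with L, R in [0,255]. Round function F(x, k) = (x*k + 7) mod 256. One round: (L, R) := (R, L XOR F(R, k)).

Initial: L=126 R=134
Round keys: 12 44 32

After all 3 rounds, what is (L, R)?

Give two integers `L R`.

Answer: 245 150

Derivation:
Round 1 (k=12): L=134 R=49
Round 2 (k=44): L=49 R=245
Round 3 (k=32): L=245 R=150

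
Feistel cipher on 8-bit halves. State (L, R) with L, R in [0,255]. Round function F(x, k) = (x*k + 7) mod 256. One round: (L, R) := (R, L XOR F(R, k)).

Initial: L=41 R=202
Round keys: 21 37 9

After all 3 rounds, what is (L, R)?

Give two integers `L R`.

Answer: 189 28

Derivation:
Round 1 (k=21): L=202 R=176
Round 2 (k=37): L=176 R=189
Round 3 (k=9): L=189 R=28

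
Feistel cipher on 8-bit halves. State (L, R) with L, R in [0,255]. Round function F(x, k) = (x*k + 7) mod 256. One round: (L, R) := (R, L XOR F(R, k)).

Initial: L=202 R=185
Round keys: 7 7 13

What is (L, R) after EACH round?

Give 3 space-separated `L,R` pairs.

Round 1 (k=7): L=185 R=220
Round 2 (k=7): L=220 R=178
Round 3 (k=13): L=178 R=205

Answer: 185,220 220,178 178,205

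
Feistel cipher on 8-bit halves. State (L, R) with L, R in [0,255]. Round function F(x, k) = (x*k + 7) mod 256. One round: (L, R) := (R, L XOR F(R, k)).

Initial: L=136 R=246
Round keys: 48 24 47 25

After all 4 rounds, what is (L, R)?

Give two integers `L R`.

Round 1 (k=48): L=246 R=175
Round 2 (k=24): L=175 R=153
Round 3 (k=47): L=153 R=177
Round 4 (k=25): L=177 R=201

Answer: 177 201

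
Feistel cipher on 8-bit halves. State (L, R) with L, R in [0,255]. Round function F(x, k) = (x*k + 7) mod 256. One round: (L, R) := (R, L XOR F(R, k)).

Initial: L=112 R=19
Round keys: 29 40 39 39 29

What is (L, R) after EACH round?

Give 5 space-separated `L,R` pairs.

Round 1 (k=29): L=19 R=94
Round 2 (k=40): L=94 R=164
Round 3 (k=39): L=164 R=93
Round 4 (k=39): L=93 R=150
Round 5 (k=29): L=150 R=88

Answer: 19,94 94,164 164,93 93,150 150,88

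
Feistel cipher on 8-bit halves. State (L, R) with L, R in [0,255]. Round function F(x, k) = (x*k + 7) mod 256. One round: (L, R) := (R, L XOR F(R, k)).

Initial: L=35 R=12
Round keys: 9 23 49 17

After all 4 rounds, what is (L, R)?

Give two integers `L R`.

Round 1 (k=9): L=12 R=80
Round 2 (k=23): L=80 R=59
Round 3 (k=49): L=59 R=2
Round 4 (k=17): L=2 R=18

Answer: 2 18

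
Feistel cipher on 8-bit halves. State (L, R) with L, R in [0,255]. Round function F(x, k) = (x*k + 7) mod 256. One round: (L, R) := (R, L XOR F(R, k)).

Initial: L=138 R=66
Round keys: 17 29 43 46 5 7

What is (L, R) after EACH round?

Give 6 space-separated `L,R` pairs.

Answer: 66,227 227,252 252,184 184,235 235,38 38,250

Derivation:
Round 1 (k=17): L=66 R=227
Round 2 (k=29): L=227 R=252
Round 3 (k=43): L=252 R=184
Round 4 (k=46): L=184 R=235
Round 5 (k=5): L=235 R=38
Round 6 (k=7): L=38 R=250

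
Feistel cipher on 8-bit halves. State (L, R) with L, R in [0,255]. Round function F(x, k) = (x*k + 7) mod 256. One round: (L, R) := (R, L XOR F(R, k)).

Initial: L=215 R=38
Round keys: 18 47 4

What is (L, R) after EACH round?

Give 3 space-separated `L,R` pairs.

Round 1 (k=18): L=38 R=100
Round 2 (k=47): L=100 R=69
Round 3 (k=4): L=69 R=127

Answer: 38,100 100,69 69,127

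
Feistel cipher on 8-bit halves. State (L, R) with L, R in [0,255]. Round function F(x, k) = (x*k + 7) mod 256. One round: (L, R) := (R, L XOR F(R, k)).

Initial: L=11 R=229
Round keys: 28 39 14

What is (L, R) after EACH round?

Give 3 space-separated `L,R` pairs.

Answer: 229,24 24,74 74,11

Derivation:
Round 1 (k=28): L=229 R=24
Round 2 (k=39): L=24 R=74
Round 3 (k=14): L=74 R=11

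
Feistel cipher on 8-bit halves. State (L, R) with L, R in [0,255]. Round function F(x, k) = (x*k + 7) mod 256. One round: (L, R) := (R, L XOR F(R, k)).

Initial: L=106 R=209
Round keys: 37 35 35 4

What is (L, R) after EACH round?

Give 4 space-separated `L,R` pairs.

Answer: 209,86 86,24 24,25 25,115

Derivation:
Round 1 (k=37): L=209 R=86
Round 2 (k=35): L=86 R=24
Round 3 (k=35): L=24 R=25
Round 4 (k=4): L=25 R=115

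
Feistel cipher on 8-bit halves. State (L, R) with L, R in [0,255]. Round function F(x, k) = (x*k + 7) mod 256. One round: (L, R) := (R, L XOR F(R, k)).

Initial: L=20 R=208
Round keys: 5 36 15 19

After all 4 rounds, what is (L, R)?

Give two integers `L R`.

Answer: 151 159

Derivation:
Round 1 (k=5): L=208 R=3
Round 2 (k=36): L=3 R=163
Round 3 (k=15): L=163 R=151
Round 4 (k=19): L=151 R=159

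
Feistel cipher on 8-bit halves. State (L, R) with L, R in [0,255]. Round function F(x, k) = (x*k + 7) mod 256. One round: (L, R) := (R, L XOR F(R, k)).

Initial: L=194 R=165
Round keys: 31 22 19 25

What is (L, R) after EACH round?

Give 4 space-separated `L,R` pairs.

Answer: 165,192 192,34 34,77 77,174

Derivation:
Round 1 (k=31): L=165 R=192
Round 2 (k=22): L=192 R=34
Round 3 (k=19): L=34 R=77
Round 4 (k=25): L=77 R=174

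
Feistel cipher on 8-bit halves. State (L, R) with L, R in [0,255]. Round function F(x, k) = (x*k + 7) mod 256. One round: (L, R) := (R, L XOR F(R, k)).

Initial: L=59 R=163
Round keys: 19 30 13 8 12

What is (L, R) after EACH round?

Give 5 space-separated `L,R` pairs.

Round 1 (k=19): L=163 R=27
Round 2 (k=30): L=27 R=146
Round 3 (k=13): L=146 R=106
Round 4 (k=8): L=106 R=197
Round 5 (k=12): L=197 R=41

Answer: 163,27 27,146 146,106 106,197 197,41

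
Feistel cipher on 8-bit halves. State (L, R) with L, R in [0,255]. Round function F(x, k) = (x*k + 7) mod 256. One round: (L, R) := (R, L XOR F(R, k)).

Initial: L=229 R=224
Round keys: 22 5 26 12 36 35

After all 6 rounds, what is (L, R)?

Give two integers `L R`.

Answer: 204 145

Derivation:
Round 1 (k=22): L=224 R=162
Round 2 (k=5): L=162 R=209
Round 3 (k=26): L=209 R=227
Round 4 (k=12): L=227 R=122
Round 5 (k=36): L=122 R=204
Round 6 (k=35): L=204 R=145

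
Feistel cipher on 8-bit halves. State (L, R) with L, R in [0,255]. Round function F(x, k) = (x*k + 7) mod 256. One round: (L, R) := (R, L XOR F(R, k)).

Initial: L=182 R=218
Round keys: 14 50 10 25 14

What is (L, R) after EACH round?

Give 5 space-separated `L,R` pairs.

Answer: 218,69 69,91 91,208 208,12 12,127

Derivation:
Round 1 (k=14): L=218 R=69
Round 2 (k=50): L=69 R=91
Round 3 (k=10): L=91 R=208
Round 4 (k=25): L=208 R=12
Round 5 (k=14): L=12 R=127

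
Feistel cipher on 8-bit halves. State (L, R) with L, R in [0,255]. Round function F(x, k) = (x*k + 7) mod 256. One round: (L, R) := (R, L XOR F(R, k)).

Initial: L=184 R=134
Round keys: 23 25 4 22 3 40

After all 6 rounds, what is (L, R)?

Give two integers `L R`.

Round 1 (k=23): L=134 R=169
Round 2 (k=25): L=169 R=14
Round 3 (k=4): L=14 R=150
Round 4 (k=22): L=150 R=229
Round 5 (k=3): L=229 R=32
Round 6 (k=40): L=32 R=226

Answer: 32 226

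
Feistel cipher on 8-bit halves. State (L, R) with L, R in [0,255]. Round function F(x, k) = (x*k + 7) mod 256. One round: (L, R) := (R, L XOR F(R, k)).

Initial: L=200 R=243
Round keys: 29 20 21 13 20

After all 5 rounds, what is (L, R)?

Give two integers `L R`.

Answer: 132 146

Derivation:
Round 1 (k=29): L=243 R=70
Round 2 (k=20): L=70 R=140
Round 3 (k=21): L=140 R=197
Round 4 (k=13): L=197 R=132
Round 5 (k=20): L=132 R=146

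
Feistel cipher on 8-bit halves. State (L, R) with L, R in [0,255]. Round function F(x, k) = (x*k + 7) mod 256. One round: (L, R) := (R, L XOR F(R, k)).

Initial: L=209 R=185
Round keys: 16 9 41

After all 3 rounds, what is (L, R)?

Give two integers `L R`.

Round 1 (k=16): L=185 R=70
Round 2 (k=9): L=70 R=196
Round 3 (k=41): L=196 R=45

Answer: 196 45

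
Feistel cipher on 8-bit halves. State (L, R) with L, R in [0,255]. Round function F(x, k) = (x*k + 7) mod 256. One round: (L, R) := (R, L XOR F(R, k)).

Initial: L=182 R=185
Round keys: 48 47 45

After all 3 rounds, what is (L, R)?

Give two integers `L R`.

Answer: 143 43

Derivation:
Round 1 (k=48): L=185 R=1
Round 2 (k=47): L=1 R=143
Round 3 (k=45): L=143 R=43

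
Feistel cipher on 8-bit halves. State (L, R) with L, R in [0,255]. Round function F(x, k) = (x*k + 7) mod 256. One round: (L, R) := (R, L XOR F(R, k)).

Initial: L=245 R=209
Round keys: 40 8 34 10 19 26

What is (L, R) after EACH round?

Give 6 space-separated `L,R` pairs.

Round 1 (k=40): L=209 R=90
Round 2 (k=8): L=90 R=6
Round 3 (k=34): L=6 R=137
Round 4 (k=10): L=137 R=103
Round 5 (k=19): L=103 R=37
Round 6 (k=26): L=37 R=174

Answer: 209,90 90,6 6,137 137,103 103,37 37,174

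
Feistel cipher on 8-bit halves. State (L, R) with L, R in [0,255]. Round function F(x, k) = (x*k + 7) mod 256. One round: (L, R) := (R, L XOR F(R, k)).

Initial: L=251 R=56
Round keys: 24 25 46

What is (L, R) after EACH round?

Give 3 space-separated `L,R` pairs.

Round 1 (k=24): L=56 R=188
Round 2 (k=25): L=188 R=91
Round 3 (k=46): L=91 R=221

Answer: 56,188 188,91 91,221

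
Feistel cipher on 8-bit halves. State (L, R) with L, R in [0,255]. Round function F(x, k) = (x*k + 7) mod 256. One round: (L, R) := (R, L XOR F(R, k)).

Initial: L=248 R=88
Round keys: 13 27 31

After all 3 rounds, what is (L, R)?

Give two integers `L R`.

Answer: 28 236

Derivation:
Round 1 (k=13): L=88 R=135
Round 2 (k=27): L=135 R=28
Round 3 (k=31): L=28 R=236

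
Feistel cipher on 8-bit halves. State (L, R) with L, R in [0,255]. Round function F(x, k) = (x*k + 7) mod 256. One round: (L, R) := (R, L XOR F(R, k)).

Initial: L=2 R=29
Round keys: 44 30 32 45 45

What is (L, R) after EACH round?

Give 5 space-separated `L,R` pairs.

Answer: 29,1 1,56 56,6 6,45 45,246

Derivation:
Round 1 (k=44): L=29 R=1
Round 2 (k=30): L=1 R=56
Round 3 (k=32): L=56 R=6
Round 4 (k=45): L=6 R=45
Round 5 (k=45): L=45 R=246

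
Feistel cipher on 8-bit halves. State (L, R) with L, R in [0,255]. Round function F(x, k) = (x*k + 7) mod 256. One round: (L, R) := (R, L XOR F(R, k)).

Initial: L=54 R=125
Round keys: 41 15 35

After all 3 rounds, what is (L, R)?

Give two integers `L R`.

Round 1 (k=41): L=125 R=58
Round 2 (k=15): L=58 R=16
Round 3 (k=35): L=16 R=13

Answer: 16 13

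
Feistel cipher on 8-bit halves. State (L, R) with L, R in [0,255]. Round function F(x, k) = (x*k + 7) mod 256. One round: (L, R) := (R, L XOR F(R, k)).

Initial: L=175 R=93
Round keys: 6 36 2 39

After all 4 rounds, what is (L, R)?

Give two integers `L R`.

Round 1 (k=6): L=93 R=154
Round 2 (k=36): L=154 R=242
Round 3 (k=2): L=242 R=113
Round 4 (k=39): L=113 R=204

Answer: 113 204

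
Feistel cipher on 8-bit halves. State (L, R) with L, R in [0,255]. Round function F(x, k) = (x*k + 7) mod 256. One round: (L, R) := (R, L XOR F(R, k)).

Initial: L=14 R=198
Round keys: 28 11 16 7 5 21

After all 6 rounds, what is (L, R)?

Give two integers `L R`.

Round 1 (k=28): L=198 R=161
Round 2 (k=11): L=161 R=52
Round 3 (k=16): L=52 R=230
Round 4 (k=7): L=230 R=101
Round 5 (k=5): L=101 R=230
Round 6 (k=21): L=230 R=128

Answer: 230 128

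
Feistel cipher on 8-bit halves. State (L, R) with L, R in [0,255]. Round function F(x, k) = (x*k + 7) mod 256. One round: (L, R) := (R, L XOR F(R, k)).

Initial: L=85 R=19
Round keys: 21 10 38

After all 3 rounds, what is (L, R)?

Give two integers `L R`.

Answer: 182 200

Derivation:
Round 1 (k=21): L=19 R=195
Round 2 (k=10): L=195 R=182
Round 3 (k=38): L=182 R=200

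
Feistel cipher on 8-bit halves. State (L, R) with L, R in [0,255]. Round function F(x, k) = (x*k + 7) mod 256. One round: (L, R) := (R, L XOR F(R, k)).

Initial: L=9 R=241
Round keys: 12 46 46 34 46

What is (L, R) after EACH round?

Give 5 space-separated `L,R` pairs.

Answer: 241,90 90,194 194,185 185,91 91,216

Derivation:
Round 1 (k=12): L=241 R=90
Round 2 (k=46): L=90 R=194
Round 3 (k=46): L=194 R=185
Round 4 (k=34): L=185 R=91
Round 5 (k=46): L=91 R=216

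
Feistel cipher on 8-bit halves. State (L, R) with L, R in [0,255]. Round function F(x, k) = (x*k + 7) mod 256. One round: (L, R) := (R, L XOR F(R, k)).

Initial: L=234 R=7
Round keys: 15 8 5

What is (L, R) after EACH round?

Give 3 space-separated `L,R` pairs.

Round 1 (k=15): L=7 R=154
Round 2 (k=8): L=154 R=208
Round 3 (k=5): L=208 R=141

Answer: 7,154 154,208 208,141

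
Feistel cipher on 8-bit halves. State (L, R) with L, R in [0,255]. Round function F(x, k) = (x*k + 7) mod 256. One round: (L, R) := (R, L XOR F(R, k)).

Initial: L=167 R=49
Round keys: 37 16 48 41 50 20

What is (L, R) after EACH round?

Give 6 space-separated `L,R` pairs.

Round 1 (k=37): L=49 R=187
Round 2 (k=16): L=187 R=134
Round 3 (k=48): L=134 R=156
Round 4 (k=41): L=156 R=133
Round 5 (k=50): L=133 R=157
Round 6 (k=20): L=157 R=206

Answer: 49,187 187,134 134,156 156,133 133,157 157,206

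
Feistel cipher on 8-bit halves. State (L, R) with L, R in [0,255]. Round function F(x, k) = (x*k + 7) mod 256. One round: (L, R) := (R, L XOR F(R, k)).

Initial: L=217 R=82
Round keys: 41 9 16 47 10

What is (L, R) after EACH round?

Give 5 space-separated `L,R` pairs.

Round 1 (k=41): L=82 R=240
Round 2 (k=9): L=240 R=37
Round 3 (k=16): L=37 R=167
Round 4 (k=47): L=167 R=149
Round 5 (k=10): L=149 R=126

Answer: 82,240 240,37 37,167 167,149 149,126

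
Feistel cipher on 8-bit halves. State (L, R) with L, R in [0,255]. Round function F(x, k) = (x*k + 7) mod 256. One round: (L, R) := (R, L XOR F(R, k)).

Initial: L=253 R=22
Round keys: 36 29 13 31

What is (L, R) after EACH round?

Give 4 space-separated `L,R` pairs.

Round 1 (k=36): L=22 R=226
Round 2 (k=29): L=226 R=183
Round 3 (k=13): L=183 R=176
Round 4 (k=31): L=176 R=224

Answer: 22,226 226,183 183,176 176,224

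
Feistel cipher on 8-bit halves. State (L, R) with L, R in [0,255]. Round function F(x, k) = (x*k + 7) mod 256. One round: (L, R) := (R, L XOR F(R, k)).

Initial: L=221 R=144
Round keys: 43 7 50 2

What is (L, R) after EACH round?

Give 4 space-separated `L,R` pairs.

Round 1 (k=43): L=144 R=234
Round 2 (k=7): L=234 R=253
Round 3 (k=50): L=253 R=155
Round 4 (k=2): L=155 R=192

Answer: 144,234 234,253 253,155 155,192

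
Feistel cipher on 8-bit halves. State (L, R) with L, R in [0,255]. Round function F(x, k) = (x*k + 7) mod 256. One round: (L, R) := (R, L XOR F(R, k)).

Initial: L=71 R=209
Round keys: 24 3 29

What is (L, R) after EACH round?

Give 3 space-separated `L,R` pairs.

Answer: 209,216 216,94 94,117

Derivation:
Round 1 (k=24): L=209 R=216
Round 2 (k=3): L=216 R=94
Round 3 (k=29): L=94 R=117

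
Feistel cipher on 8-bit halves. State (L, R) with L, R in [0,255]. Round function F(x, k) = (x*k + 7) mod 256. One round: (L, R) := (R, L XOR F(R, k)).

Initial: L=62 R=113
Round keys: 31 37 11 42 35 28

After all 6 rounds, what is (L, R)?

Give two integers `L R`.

Round 1 (k=31): L=113 R=136
Round 2 (k=37): L=136 R=222
Round 3 (k=11): L=222 R=25
Round 4 (k=42): L=25 R=255
Round 5 (k=35): L=255 R=253
Round 6 (k=28): L=253 R=76

Answer: 253 76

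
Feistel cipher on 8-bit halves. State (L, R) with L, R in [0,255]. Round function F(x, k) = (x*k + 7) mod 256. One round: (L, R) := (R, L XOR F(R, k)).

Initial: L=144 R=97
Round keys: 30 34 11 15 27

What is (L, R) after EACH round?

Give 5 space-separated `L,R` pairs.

Answer: 97,245 245,240 240,162 162,117 117,252

Derivation:
Round 1 (k=30): L=97 R=245
Round 2 (k=34): L=245 R=240
Round 3 (k=11): L=240 R=162
Round 4 (k=15): L=162 R=117
Round 5 (k=27): L=117 R=252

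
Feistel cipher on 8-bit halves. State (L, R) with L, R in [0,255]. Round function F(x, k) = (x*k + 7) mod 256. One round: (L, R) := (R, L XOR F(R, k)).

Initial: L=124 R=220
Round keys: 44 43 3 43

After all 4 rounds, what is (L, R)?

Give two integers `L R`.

Round 1 (k=44): L=220 R=171
Round 2 (k=43): L=171 R=28
Round 3 (k=3): L=28 R=240
Round 4 (k=43): L=240 R=75

Answer: 240 75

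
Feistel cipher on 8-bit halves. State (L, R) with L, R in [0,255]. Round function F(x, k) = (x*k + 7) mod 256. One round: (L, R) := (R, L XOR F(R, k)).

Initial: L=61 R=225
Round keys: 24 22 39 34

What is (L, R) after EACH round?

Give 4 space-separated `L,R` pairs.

Answer: 225,34 34,18 18,231 231,167

Derivation:
Round 1 (k=24): L=225 R=34
Round 2 (k=22): L=34 R=18
Round 3 (k=39): L=18 R=231
Round 4 (k=34): L=231 R=167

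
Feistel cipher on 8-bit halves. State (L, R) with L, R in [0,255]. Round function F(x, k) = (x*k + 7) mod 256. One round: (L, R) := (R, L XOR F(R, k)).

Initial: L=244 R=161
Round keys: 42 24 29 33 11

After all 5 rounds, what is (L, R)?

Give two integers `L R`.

Round 1 (k=42): L=161 R=133
Round 2 (k=24): L=133 R=222
Round 3 (k=29): L=222 R=168
Round 4 (k=33): L=168 R=113
Round 5 (k=11): L=113 R=74

Answer: 113 74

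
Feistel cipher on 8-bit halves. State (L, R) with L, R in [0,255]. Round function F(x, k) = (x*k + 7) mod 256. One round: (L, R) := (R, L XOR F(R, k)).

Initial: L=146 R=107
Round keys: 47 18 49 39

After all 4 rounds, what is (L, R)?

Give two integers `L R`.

Answer: 177 246

Derivation:
Round 1 (k=47): L=107 R=62
Round 2 (k=18): L=62 R=8
Round 3 (k=49): L=8 R=177
Round 4 (k=39): L=177 R=246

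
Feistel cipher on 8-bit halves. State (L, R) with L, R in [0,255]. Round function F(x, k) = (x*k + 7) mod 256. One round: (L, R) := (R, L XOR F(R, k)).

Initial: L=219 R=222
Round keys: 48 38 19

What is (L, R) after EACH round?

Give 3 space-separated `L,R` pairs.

Answer: 222,124 124,177 177,86

Derivation:
Round 1 (k=48): L=222 R=124
Round 2 (k=38): L=124 R=177
Round 3 (k=19): L=177 R=86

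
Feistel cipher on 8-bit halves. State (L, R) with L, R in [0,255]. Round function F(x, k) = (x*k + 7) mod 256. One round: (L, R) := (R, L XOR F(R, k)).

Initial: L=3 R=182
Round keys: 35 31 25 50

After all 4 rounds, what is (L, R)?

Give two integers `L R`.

Answer: 16 204

Derivation:
Round 1 (k=35): L=182 R=234
Round 2 (k=31): L=234 R=235
Round 3 (k=25): L=235 R=16
Round 4 (k=50): L=16 R=204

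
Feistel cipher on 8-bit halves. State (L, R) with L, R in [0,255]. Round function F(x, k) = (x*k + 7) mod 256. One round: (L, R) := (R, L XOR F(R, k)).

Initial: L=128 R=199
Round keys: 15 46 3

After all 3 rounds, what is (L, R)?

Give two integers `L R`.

Answer: 96 23

Derivation:
Round 1 (k=15): L=199 R=48
Round 2 (k=46): L=48 R=96
Round 3 (k=3): L=96 R=23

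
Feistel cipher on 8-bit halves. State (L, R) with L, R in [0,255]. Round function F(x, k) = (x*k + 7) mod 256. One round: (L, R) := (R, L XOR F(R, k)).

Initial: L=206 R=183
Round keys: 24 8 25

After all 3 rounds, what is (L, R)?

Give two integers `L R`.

Round 1 (k=24): L=183 R=225
Round 2 (k=8): L=225 R=184
Round 3 (k=25): L=184 R=30

Answer: 184 30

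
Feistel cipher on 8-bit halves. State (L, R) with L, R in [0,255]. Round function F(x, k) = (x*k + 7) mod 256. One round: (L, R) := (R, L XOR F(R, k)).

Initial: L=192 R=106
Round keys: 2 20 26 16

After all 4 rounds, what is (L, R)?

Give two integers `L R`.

Answer: 106 238

Derivation:
Round 1 (k=2): L=106 R=27
Round 2 (k=20): L=27 R=73
Round 3 (k=26): L=73 R=106
Round 4 (k=16): L=106 R=238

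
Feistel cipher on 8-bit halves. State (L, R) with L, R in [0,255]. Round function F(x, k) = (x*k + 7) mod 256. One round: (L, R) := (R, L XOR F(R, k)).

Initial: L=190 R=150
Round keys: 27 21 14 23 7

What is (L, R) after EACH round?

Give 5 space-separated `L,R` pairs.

Answer: 150,103 103,236 236,136 136,211 211,68

Derivation:
Round 1 (k=27): L=150 R=103
Round 2 (k=21): L=103 R=236
Round 3 (k=14): L=236 R=136
Round 4 (k=23): L=136 R=211
Round 5 (k=7): L=211 R=68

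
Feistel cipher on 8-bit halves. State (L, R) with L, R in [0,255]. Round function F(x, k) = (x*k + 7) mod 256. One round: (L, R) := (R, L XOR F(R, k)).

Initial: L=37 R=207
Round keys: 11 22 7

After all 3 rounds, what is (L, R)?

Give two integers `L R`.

Round 1 (k=11): L=207 R=201
Round 2 (k=22): L=201 R=130
Round 3 (k=7): L=130 R=92

Answer: 130 92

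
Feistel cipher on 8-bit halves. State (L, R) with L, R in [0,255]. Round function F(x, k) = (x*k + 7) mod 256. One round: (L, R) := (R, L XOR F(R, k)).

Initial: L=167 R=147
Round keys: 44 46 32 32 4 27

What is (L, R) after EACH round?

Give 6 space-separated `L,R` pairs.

Round 1 (k=44): L=147 R=236
Round 2 (k=46): L=236 R=252
Round 3 (k=32): L=252 R=107
Round 4 (k=32): L=107 R=155
Round 5 (k=4): L=155 R=24
Round 6 (k=27): L=24 R=20

Answer: 147,236 236,252 252,107 107,155 155,24 24,20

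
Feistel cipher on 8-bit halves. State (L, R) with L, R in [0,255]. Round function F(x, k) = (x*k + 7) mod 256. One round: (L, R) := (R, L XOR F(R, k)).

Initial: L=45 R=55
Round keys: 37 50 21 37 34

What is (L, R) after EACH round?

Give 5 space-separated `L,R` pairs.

Answer: 55,215 215,50 50,246 246,167 167,195

Derivation:
Round 1 (k=37): L=55 R=215
Round 2 (k=50): L=215 R=50
Round 3 (k=21): L=50 R=246
Round 4 (k=37): L=246 R=167
Round 5 (k=34): L=167 R=195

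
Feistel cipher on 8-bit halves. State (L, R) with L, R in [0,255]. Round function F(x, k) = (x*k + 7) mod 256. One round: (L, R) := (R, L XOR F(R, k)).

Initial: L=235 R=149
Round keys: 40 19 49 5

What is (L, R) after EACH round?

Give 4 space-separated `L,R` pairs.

Round 1 (k=40): L=149 R=164
Round 2 (k=19): L=164 R=166
Round 3 (k=49): L=166 R=105
Round 4 (k=5): L=105 R=178

Answer: 149,164 164,166 166,105 105,178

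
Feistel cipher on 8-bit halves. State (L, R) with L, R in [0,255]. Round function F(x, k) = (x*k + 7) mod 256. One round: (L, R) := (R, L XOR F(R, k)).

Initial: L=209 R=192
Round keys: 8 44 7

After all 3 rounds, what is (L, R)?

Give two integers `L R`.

Round 1 (k=8): L=192 R=214
Round 2 (k=44): L=214 R=15
Round 3 (k=7): L=15 R=166

Answer: 15 166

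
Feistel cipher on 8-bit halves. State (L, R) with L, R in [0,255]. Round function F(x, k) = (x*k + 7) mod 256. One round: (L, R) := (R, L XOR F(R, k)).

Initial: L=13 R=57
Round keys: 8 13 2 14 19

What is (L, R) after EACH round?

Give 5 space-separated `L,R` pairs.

Round 1 (k=8): L=57 R=194
Round 2 (k=13): L=194 R=216
Round 3 (k=2): L=216 R=117
Round 4 (k=14): L=117 R=181
Round 5 (k=19): L=181 R=3

Answer: 57,194 194,216 216,117 117,181 181,3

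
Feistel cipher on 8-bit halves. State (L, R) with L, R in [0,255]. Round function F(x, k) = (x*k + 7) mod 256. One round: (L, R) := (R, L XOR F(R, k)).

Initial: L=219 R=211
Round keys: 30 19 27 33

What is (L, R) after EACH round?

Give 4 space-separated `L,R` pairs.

Answer: 211,26 26,38 38,19 19,92

Derivation:
Round 1 (k=30): L=211 R=26
Round 2 (k=19): L=26 R=38
Round 3 (k=27): L=38 R=19
Round 4 (k=33): L=19 R=92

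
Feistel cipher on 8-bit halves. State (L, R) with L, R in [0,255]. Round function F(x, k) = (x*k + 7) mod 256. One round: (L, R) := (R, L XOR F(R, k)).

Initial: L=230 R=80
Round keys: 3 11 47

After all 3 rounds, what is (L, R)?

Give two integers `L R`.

Round 1 (k=3): L=80 R=17
Round 2 (k=11): L=17 R=146
Round 3 (k=47): L=146 R=196

Answer: 146 196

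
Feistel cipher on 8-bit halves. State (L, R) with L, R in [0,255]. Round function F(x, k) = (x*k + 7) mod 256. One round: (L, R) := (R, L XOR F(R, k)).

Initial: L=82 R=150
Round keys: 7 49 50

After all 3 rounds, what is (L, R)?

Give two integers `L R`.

Answer: 156 12

Derivation:
Round 1 (k=7): L=150 R=115
Round 2 (k=49): L=115 R=156
Round 3 (k=50): L=156 R=12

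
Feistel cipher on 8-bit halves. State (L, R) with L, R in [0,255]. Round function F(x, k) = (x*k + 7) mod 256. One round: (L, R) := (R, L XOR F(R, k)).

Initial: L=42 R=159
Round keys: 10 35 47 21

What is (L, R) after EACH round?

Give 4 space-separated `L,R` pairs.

Round 1 (k=10): L=159 R=23
Round 2 (k=35): L=23 R=179
Round 3 (k=47): L=179 R=243
Round 4 (k=21): L=243 R=69

Answer: 159,23 23,179 179,243 243,69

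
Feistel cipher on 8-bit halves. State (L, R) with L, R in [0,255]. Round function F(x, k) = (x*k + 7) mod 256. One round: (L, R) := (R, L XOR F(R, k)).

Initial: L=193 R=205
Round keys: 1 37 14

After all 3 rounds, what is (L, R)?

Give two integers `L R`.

Round 1 (k=1): L=205 R=21
Round 2 (k=37): L=21 R=221
Round 3 (k=14): L=221 R=8

Answer: 221 8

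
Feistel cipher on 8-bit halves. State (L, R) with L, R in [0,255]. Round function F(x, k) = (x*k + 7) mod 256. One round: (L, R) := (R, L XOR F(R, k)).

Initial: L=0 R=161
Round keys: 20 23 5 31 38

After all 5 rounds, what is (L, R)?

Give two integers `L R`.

Answer: 105 182

Derivation:
Round 1 (k=20): L=161 R=155
Round 2 (k=23): L=155 R=85
Round 3 (k=5): L=85 R=43
Round 4 (k=31): L=43 R=105
Round 5 (k=38): L=105 R=182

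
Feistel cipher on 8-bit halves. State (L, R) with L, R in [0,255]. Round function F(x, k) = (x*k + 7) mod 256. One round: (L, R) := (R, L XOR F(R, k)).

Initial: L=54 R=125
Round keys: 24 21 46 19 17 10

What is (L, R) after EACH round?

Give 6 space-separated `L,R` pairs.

Round 1 (k=24): L=125 R=137
Round 2 (k=21): L=137 R=57
Round 3 (k=46): L=57 R=204
Round 4 (k=19): L=204 R=18
Round 5 (k=17): L=18 R=245
Round 6 (k=10): L=245 R=139

Answer: 125,137 137,57 57,204 204,18 18,245 245,139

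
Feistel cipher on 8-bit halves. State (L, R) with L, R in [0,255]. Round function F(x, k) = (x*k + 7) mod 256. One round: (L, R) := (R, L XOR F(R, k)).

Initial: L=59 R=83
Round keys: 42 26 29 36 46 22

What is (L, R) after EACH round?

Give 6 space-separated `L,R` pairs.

Round 1 (k=42): L=83 R=158
Round 2 (k=26): L=158 R=64
Round 3 (k=29): L=64 R=217
Round 4 (k=36): L=217 R=203
Round 5 (k=46): L=203 R=88
Round 6 (k=22): L=88 R=92

Answer: 83,158 158,64 64,217 217,203 203,88 88,92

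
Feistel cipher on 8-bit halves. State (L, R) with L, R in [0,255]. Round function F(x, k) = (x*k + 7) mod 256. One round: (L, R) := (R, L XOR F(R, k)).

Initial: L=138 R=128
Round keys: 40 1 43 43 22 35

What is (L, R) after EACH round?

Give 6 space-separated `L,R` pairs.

Round 1 (k=40): L=128 R=141
Round 2 (k=1): L=141 R=20
Round 3 (k=43): L=20 R=238
Round 4 (k=43): L=238 R=21
Round 5 (k=22): L=21 R=59
Round 6 (k=35): L=59 R=13

Answer: 128,141 141,20 20,238 238,21 21,59 59,13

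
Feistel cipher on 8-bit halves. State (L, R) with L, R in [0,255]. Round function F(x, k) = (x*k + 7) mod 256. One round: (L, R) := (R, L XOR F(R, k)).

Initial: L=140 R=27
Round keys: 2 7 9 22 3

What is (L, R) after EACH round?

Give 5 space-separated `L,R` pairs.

Answer: 27,177 177,197 197,69 69,48 48,210

Derivation:
Round 1 (k=2): L=27 R=177
Round 2 (k=7): L=177 R=197
Round 3 (k=9): L=197 R=69
Round 4 (k=22): L=69 R=48
Round 5 (k=3): L=48 R=210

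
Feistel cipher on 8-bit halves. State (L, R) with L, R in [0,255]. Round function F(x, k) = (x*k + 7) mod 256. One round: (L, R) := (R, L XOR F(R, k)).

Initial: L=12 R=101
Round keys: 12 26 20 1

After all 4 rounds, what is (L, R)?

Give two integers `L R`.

Round 1 (k=12): L=101 R=207
Round 2 (k=26): L=207 R=104
Round 3 (k=20): L=104 R=232
Round 4 (k=1): L=232 R=135

Answer: 232 135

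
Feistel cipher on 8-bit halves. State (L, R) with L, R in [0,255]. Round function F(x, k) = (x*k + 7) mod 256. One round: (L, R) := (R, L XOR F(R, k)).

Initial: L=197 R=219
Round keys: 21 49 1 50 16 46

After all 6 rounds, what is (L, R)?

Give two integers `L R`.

Answer: 236 139

Derivation:
Round 1 (k=21): L=219 R=59
Round 2 (k=49): L=59 R=137
Round 3 (k=1): L=137 R=171
Round 4 (k=50): L=171 R=228
Round 5 (k=16): L=228 R=236
Round 6 (k=46): L=236 R=139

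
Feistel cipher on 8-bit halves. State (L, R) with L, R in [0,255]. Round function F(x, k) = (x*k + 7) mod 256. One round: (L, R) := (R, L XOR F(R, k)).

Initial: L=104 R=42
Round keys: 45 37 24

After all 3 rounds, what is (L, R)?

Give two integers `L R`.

Answer: 6 150

Derivation:
Round 1 (k=45): L=42 R=1
Round 2 (k=37): L=1 R=6
Round 3 (k=24): L=6 R=150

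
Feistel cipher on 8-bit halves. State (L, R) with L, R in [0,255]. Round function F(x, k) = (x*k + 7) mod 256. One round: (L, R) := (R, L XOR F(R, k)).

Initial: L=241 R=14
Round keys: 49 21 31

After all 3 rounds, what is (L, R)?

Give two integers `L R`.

Answer: 149 86

Derivation:
Round 1 (k=49): L=14 R=68
Round 2 (k=21): L=68 R=149
Round 3 (k=31): L=149 R=86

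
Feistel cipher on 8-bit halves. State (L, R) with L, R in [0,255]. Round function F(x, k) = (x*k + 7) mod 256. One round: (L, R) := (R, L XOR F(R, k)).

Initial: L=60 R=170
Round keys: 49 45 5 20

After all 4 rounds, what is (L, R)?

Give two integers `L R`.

Answer: 228 13

Derivation:
Round 1 (k=49): L=170 R=173
Round 2 (k=45): L=173 R=218
Round 3 (k=5): L=218 R=228
Round 4 (k=20): L=228 R=13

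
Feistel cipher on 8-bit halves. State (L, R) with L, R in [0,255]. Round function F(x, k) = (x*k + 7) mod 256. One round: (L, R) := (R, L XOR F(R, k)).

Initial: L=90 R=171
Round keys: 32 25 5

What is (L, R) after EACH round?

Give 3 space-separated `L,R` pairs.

Answer: 171,61 61,87 87,135

Derivation:
Round 1 (k=32): L=171 R=61
Round 2 (k=25): L=61 R=87
Round 3 (k=5): L=87 R=135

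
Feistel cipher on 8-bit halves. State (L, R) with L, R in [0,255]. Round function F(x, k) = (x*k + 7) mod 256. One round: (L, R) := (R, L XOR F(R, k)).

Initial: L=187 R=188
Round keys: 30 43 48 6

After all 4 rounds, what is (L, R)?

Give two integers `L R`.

Answer: 99 166

Derivation:
Round 1 (k=30): L=188 R=180
Round 2 (k=43): L=180 R=255
Round 3 (k=48): L=255 R=99
Round 4 (k=6): L=99 R=166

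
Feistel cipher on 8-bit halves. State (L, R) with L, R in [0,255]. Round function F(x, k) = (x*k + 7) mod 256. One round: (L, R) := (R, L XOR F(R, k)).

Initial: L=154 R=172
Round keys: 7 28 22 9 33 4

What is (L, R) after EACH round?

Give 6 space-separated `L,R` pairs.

Answer: 172,33 33,15 15,112 112,248 248,143 143,187

Derivation:
Round 1 (k=7): L=172 R=33
Round 2 (k=28): L=33 R=15
Round 3 (k=22): L=15 R=112
Round 4 (k=9): L=112 R=248
Round 5 (k=33): L=248 R=143
Round 6 (k=4): L=143 R=187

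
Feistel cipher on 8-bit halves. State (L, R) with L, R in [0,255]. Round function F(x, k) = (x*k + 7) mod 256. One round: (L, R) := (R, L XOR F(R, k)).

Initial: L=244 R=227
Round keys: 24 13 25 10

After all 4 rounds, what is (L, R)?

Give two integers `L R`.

Round 1 (k=24): L=227 R=187
Round 2 (k=13): L=187 R=101
Round 3 (k=25): L=101 R=95
Round 4 (k=10): L=95 R=216

Answer: 95 216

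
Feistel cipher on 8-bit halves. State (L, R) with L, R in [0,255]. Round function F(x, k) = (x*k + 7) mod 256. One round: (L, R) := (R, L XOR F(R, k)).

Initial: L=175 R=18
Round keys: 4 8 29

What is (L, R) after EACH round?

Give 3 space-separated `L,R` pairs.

Round 1 (k=4): L=18 R=224
Round 2 (k=8): L=224 R=21
Round 3 (k=29): L=21 R=136

Answer: 18,224 224,21 21,136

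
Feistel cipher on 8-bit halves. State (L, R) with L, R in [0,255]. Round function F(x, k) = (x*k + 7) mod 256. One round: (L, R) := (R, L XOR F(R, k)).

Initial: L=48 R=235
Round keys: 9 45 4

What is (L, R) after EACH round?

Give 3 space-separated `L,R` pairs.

Round 1 (k=9): L=235 R=122
Round 2 (k=45): L=122 R=146
Round 3 (k=4): L=146 R=53

Answer: 235,122 122,146 146,53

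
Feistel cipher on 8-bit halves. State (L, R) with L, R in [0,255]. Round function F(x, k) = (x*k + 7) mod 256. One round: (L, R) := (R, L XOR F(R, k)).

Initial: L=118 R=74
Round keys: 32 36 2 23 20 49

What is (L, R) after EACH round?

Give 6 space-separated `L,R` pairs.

Answer: 74,49 49,161 161,120 120,110 110,231 231,80

Derivation:
Round 1 (k=32): L=74 R=49
Round 2 (k=36): L=49 R=161
Round 3 (k=2): L=161 R=120
Round 4 (k=23): L=120 R=110
Round 5 (k=20): L=110 R=231
Round 6 (k=49): L=231 R=80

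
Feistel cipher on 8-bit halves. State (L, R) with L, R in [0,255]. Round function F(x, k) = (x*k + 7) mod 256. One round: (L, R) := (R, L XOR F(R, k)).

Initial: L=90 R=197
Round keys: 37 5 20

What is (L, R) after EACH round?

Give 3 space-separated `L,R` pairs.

Answer: 197,218 218,140 140,45

Derivation:
Round 1 (k=37): L=197 R=218
Round 2 (k=5): L=218 R=140
Round 3 (k=20): L=140 R=45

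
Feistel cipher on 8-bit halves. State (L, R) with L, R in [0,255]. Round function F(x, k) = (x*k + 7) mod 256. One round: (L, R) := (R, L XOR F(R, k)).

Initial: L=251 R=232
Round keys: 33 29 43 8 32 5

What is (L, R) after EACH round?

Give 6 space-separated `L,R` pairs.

Answer: 232,20 20,163 163,124 124,68 68,251 251,170

Derivation:
Round 1 (k=33): L=232 R=20
Round 2 (k=29): L=20 R=163
Round 3 (k=43): L=163 R=124
Round 4 (k=8): L=124 R=68
Round 5 (k=32): L=68 R=251
Round 6 (k=5): L=251 R=170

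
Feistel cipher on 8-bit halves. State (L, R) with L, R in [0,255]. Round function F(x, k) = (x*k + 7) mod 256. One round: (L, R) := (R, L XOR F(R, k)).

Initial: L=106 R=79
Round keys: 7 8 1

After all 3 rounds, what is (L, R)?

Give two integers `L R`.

Answer: 152 197

Derivation:
Round 1 (k=7): L=79 R=90
Round 2 (k=8): L=90 R=152
Round 3 (k=1): L=152 R=197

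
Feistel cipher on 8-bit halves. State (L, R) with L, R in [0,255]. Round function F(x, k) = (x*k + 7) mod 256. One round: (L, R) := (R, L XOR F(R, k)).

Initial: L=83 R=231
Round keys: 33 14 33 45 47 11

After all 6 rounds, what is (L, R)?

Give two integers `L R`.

Answer: 50 100

Derivation:
Round 1 (k=33): L=231 R=157
Round 2 (k=14): L=157 R=122
Round 3 (k=33): L=122 R=92
Round 4 (k=45): L=92 R=73
Round 5 (k=47): L=73 R=50
Round 6 (k=11): L=50 R=100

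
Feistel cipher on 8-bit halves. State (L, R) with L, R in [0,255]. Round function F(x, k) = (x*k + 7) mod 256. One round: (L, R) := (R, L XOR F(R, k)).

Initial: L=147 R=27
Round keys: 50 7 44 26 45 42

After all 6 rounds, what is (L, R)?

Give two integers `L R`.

Round 1 (k=50): L=27 R=222
Round 2 (k=7): L=222 R=2
Round 3 (k=44): L=2 R=129
Round 4 (k=26): L=129 R=35
Round 5 (k=45): L=35 R=175
Round 6 (k=42): L=175 R=158

Answer: 175 158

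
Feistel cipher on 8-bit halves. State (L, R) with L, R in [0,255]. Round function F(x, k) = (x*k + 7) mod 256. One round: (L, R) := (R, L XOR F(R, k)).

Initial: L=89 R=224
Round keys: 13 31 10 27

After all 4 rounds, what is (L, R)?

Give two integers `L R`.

Answer: 31 37

Derivation:
Round 1 (k=13): L=224 R=62
Round 2 (k=31): L=62 R=105
Round 3 (k=10): L=105 R=31
Round 4 (k=27): L=31 R=37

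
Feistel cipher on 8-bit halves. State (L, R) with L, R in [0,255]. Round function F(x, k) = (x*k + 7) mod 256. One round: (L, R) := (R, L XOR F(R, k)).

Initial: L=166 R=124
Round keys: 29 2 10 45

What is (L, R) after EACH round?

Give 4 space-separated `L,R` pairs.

Answer: 124,181 181,13 13,60 60,158

Derivation:
Round 1 (k=29): L=124 R=181
Round 2 (k=2): L=181 R=13
Round 3 (k=10): L=13 R=60
Round 4 (k=45): L=60 R=158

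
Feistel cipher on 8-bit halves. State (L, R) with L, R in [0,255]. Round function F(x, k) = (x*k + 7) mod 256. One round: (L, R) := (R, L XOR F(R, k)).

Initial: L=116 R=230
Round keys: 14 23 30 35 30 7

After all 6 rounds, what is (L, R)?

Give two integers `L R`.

Answer: 73 163

Derivation:
Round 1 (k=14): L=230 R=239
Round 2 (k=23): L=239 R=102
Round 3 (k=30): L=102 R=20
Round 4 (k=35): L=20 R=165
Round 5 (k=30): L=165 R=73
Round 6 (k=7): L=73 R=163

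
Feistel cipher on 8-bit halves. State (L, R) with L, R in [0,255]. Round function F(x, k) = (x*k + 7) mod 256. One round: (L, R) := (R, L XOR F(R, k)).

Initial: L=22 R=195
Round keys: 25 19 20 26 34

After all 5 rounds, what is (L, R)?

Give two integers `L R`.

Answer: 69 114

Derivation:
Round 1 (k=25): L=195 R=4
Round 2 (k=19): L=4 R=144
Round 3 (k=20): L=144 R=67
Round 4 (k=26): L=67 R=69
Round 5 (k=34): L=69 R=114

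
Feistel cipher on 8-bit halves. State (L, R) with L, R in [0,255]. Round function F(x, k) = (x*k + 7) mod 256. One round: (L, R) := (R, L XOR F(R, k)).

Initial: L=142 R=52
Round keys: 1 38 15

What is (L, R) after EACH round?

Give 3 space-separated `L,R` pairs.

Round 1 (k=1): L=52 R=181
Round 2 (k=38): L=181 R=209
Round 3 (k=15): L=209 R=243

Answer: 52,181 181,209 209,243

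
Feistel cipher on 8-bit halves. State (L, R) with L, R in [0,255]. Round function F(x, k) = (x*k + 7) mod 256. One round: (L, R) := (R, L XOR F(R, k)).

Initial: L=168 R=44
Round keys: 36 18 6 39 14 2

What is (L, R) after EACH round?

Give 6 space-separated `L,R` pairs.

Round 1 (k=36): L=44 R=159
Round 2 (k=18): L=159 R=25
Round 3 (k=6): L=25 R=2
Round 4 (k=39): L=2 R=76
Round 5 (k=14): L=76 R=45
Round 6 (k=2): L=45 R=45

Answer: 44,159 159,25 25,2 2,76 76,45 45,45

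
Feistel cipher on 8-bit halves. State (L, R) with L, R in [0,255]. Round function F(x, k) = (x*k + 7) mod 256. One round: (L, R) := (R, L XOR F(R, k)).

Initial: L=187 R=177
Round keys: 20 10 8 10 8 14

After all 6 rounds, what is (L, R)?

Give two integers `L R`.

Round 1 (k=20): L=177 R=96
Round 2 (k=10): L=96 R=118
Round 3 (k=8): L=118 R=215
Round 4 (k=10): L=215 R=27
Round 5 (k=8): L=27 R=8
Round 6 (k=14): L=8 R=108

Answer: 8 108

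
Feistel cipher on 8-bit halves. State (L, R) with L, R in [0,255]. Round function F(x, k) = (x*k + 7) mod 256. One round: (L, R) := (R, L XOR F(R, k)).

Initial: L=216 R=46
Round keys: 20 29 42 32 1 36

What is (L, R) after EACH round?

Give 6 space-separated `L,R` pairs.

Answer: 46,71 71,60 60,152 152,59 59,218 218,148

Derivation:
Round 1 (k=20): L=46 R=71
Round 2 (k=29): L=71 R=60
Round 3 (k=42): L=60 R=152
Round 4 (k=32): L=152 R=59
Round 5 (k=1): L=59 R=218
Round 6 (k=36): L=218 R=148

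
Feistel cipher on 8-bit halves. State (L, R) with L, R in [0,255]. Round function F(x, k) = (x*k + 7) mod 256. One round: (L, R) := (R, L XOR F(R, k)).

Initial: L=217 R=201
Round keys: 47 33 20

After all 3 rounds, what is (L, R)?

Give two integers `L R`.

Answer: 215 228

Derivation:
Round 1 (k=47): L=201 R=55
Round 2 (k=33): L=55 R=215
Round 3 (k=20): L=215 R=228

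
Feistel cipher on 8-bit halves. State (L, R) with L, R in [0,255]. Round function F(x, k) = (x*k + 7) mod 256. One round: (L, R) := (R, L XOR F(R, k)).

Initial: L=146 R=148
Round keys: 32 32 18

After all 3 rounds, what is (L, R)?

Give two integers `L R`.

Round 1 (k=32): L=148 R=21
Round 2 (k=32): L=21 R=51
Round 3 (k=18): L=51 R=136

Answer: 51 136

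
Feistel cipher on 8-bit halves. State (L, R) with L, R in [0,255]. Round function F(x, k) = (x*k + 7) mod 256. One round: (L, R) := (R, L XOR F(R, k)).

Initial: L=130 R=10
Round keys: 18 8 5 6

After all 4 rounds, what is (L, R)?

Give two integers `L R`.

Answer: 217 216

Derivation:
Round 1 (k=18): L=10 R=57
Round 2 (k=8): L=57 R=197
Round 3 (k=5): L=197 R=217
Round 4 (k=6): L=217 R=216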